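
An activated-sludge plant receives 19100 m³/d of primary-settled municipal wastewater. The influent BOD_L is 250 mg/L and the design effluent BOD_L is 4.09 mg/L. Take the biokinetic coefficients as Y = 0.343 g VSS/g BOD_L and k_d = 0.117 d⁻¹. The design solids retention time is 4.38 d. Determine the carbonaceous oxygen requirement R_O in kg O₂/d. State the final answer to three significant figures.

Y_obs = Y / (1 + k_d θ_c) = 0.343 / (1 + 0.117 × 4.38) = 0.343 / 1.512 = 0.2268.
Mass of BOD_L removed per day: Q(S₀ − S) = 19100 × 245.9 g/m³ = 4697 kg/d.
P_X = Y_obs·Q·(S₀ − S) = 0.2268 × 4697 = 1065 kg VSS/d.
Carbonaceous O₂ demand = substrate oxidised − cell-mass equivalent = 4697 − 1.42 × 1065 = 3184 kg O₂/d.

R_O ≈ 3180 kg O₂/d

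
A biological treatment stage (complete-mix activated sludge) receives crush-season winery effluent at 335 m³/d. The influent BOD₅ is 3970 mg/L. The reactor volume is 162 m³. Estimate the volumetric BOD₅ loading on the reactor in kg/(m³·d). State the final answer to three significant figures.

L_v ≈ 8.21 kg BOD₅/(m³·d)

Volumetric loading L_v = Q·S₀ / V = 335 × 3970 g/m³ / 162.0 m³ = 8210 g/(m³·d) = 8.210 kg BOD₅/(m³·d).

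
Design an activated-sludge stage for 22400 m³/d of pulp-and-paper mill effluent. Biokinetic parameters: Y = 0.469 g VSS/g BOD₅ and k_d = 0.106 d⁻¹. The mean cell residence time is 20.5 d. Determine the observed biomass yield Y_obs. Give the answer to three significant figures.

Correct the yield for decay: Y_obs = Y/(1 + k_d θ_c) = 0.469 / (1 + 0.106 × 20.5) = 0.469 / 3.173 = 0.1478.

Y_obs ≈ 0.148 g VSS/g BOD₅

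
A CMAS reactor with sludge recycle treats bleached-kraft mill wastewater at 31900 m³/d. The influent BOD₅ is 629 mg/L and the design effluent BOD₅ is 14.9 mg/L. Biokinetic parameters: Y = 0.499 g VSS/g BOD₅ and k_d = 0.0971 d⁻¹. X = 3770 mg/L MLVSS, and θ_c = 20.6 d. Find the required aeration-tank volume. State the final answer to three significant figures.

V ≈ 17800 m³

From the SRT design equation V = Y Q (S₀−S) θ_c / [X (1 + k_d θ_c)] = 0.499 × 31900 × (629 − 14.9) × 20.6 / [3770 × (1 + 0.0971 × 20.6)] = 2.01×10^8 / 11311 = 17803 m³.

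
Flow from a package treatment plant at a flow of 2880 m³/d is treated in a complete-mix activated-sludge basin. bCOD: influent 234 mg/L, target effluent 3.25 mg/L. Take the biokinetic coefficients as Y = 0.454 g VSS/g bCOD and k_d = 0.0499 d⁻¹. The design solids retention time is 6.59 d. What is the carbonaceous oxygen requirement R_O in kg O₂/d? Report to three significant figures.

R_O ≈ 342 kg O₂/d

Y_obs = Y / (1 + k_d θ_c) = 0.454 / (1 + 0.0499 × 6.59) = 0.454 / 1.329 = 0.3417.
Q·(S₀ − S) = 2880 × (234 − 3.25) × 10⁻³ = 664.6 kg/d removed.
Net sludge production P_X = 0.3417 × 664.6 = 227.0 kg VSS/d.
R_O = Q·ΔS − 1.42 P_X = 664.6 − 322.4 = 342.2 kg O₂/d.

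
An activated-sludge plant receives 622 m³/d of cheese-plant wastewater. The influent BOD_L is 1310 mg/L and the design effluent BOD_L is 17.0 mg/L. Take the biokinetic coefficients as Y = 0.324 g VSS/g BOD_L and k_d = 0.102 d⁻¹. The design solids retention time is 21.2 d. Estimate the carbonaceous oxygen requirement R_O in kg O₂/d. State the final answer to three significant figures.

R_O ≈ 687 kg O₂/d

Correct the yield for decay: Y_obs = Y/(1 + k_d θ_c) = 0.324 / (1 + 0.102 × 21.2) = 0.324 / 3.162 = 0.1025.
ΔS = 1310 − 17.0 = 1293 mg/L, so the substrate removal rate is 622 × 1293/1000 = 804.2 kg BOD_L/d.
Biomass synthesised: P_X = Y_obs × 804.2 = 82.40 kg VSS/d.
R_O = Q·ΔS − 1.42 P_X = 804.2 − 117.0 = 687.2 kg O₂/d.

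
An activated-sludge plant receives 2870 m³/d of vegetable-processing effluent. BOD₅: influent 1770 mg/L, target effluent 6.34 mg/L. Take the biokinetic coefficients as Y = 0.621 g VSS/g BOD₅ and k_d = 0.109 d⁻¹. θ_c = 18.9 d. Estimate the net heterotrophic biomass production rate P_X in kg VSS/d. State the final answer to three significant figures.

Observed yield with endogenous decay: Y_obs = Y / (1 + k_d·θ_c) = 0.621 / (1 + 0.109 × 18.9) = 0.621 / 3.060 = 0.2029 g VSS/g BOD₅.
Q·(S₀ − S) = 2870 × (1770 − 6.34) × 10⁻³ = 5062 kg/d removed.
P_X = Y_obs · Q(S₀ − S) = 0.2029 × 5062 = 1027 kg VSS/d.

P_X ≈ 1030 kg VSS/d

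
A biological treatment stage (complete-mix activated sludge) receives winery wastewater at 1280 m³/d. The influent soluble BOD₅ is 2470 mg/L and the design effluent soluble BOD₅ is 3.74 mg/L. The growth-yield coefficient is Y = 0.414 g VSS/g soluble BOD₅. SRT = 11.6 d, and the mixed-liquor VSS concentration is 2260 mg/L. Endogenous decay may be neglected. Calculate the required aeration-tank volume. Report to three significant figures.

Biomass mass balance (decay neglected): V·X = Y·Q·(S₀ − S)·θ_c, so V = 0.414 × 1280 × (2470 − 3.74) × 11.6 / 2260 = 6708 m³.

V ≈ 6710 m³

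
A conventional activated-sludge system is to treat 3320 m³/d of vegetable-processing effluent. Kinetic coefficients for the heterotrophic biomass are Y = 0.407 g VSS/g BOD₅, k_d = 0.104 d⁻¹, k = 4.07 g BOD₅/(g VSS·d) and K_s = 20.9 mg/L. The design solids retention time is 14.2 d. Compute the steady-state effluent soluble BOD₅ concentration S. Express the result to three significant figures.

For a completely mixed reactor with recycle the Lawrence–McCarty relation gives S = K_s·(1 + k_d·θ_c) / [θ_c·(Y·k − k_d) − 1] = 20.9 × (1 + 0.104 × 14.2) / [14.2 × (0.407 × 4.07 − 0.104) − 1] = 51.77 / 21.05 = 2.460 mg/L.

S ≈ 2.46 mg/L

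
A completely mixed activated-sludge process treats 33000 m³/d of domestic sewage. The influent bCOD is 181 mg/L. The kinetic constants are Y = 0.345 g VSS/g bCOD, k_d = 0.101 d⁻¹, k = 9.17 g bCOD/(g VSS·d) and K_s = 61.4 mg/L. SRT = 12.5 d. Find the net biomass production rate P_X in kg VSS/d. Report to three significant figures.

P_X ≈ 892 kg VSS/d

For a completely mixed reactor with recycle the Lawrence–McCarty relation gives S = K_s·(1 + k_d·θ_c) / [θ_c·(Y·k − k_d) − 1] = 61.4 × (1 + 0.101 × 12.5) / [12.5 × (0.345 × 9.17 − 0.101) − 1] = 138.9 / 37.28 = 3.726 mg/L.
Observed yield with endogenous decay: Y_obs = Y / (1 + k_d·θ_c) = 0.345 / (1 + 0.101 × 12.5) = 0.345 / 2.263 = 0.1525 g VSS/g bCOD.
ΔS = 181 − 3.73 = 177.3 mg/L, so the substrate removal rate is 33000 × 177.3/1000 = 5850 kg bCOD/d.
So the net sludge growth is P_X = 0.1525 × 5850 = 892.0 kg VSS/d.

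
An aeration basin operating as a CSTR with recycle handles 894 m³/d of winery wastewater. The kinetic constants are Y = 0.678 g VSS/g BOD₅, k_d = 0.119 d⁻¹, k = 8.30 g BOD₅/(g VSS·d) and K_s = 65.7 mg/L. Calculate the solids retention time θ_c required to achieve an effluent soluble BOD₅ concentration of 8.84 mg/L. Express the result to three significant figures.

θ_c ≈ 1.82 d

From 1/θ_c = Y·k·S/(K_s + S) − k_d: Y·k·S/(K_s+S) = 0.678 × 8.30 × 8.84 / (65.7 + 8.84) = 0.6674 d⁻¹.
Then 1/θ_c = μ − k_d = 0.6674 − 0.119 = 0.5484 d⁻¹, giving θ_c = 1.824 d.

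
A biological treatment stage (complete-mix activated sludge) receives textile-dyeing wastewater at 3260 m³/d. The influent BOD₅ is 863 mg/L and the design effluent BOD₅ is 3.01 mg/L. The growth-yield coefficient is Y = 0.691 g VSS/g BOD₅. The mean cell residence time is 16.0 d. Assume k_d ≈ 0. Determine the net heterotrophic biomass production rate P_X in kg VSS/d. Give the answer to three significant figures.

With endogenous decay neglected, the observed yield equals the true yield: Y_obs = Y = 0.691 g VSS/g BOD₅.
ΔS = 863 − 3.01 = 860.0 mg/L, so the substrate removal rate is 3260 × 860.0/1000 = 2804 kg BOD₅/d.
Biomass produced: P_X = Y_obs·Q·ΔS = 0.6910 × 2804 ≈ 1937 kg VSS/d.

P_X ≈ 1940 kg VSS/d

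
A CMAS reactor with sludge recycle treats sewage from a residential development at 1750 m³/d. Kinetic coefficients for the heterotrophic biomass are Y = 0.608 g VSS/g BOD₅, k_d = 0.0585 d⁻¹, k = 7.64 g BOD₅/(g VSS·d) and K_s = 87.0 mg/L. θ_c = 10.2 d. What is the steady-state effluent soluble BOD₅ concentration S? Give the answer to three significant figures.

S ≈ 3.03 mg/L

Effluent substrate depends only on kinetics and SRT: S = K_s(1 + k_d θ_c) / [θ_c(Yk − k_d) − 1] = 87.0 × (1 + 0.0585 × 10.2) / [10.2 × (0.608 × 7.64 − 0.0585) − 1] = 138.9 / 45.78 = 3.034 mg/L.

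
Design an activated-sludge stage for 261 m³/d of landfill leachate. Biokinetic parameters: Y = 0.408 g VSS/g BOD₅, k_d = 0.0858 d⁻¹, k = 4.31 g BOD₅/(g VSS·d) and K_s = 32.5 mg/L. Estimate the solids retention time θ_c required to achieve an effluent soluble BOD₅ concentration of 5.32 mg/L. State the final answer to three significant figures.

θ_c ≈ 6.19 d

From 1/θ_c = Y·k·S/(K_s + S) − k_d: Y·k·S/(K_s+S) = 0.408 × 4.31 × 5.32 / (32.5 + 5.32) = 0.2474 d⁻¹.
θ_c = 1/(μ − k_d) = 1/(0.2474 − 0.0858) = 1/0.1616 = 6.190 d.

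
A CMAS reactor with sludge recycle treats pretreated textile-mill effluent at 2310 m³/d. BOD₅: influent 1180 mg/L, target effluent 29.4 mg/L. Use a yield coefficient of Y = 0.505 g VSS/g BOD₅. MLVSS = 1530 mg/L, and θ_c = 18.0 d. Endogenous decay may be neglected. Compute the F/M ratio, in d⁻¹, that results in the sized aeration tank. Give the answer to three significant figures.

F/M ≈ 0.113 d⁻¹

With k_d = 0 the design equation reduces to V = Y Q (S₀−S) θ_c / X = 0.505 × 2310 × (1180 − 29.4) × 18.0 / 1530 = 15791 m³.
F/M = Q·S₀ / (V·X) = 2310 × 1180 / (15791 × 1530) = 0.1128 g BOD₅·(g VSS·d)⁻¹.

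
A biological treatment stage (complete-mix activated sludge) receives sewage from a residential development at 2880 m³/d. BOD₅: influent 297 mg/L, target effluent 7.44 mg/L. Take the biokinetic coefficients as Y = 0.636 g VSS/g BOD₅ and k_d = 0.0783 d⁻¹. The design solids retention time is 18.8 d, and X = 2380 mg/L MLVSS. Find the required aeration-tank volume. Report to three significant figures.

Steady-state biomass mass balance: V·X·(1 + k_d·θ_c) = Y·Q·(S₀ − S)·θ_c, so V = 0.636 × 2880 × (297 − 7.44) × 18.8 / [2380 × (1 + 0.0783 × 18.8)] = 9.97×10^6 / 5883 = 1695 m³.

V ≈ 1690 m³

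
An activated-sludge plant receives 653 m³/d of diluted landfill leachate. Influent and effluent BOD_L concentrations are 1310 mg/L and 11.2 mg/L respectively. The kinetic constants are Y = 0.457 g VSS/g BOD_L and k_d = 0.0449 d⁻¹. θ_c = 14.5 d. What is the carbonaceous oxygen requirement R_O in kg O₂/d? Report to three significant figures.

R_O ≈ 515 kg O₂/d

Observed yield with endogenous decay: Y_obs = Y / (1 + k_d·θ_c) = 0.457 / (1 + 0.0449 × 14.5) = 0.457 / 1.651 = 0.2768 g VSS/g BOD_L.
ΔS = 1310 − 11.2 = 1299 mg/L, so the substrate removal rate is 653 × 1299/1000 = 848.1 kg BOD_L/d.
P_X = Y_obs·Q·(S₀ − S) = 0.2768 × 848.1 = 234.8 kg VSS/d.
Carbonaceous O₂ demand = substrate oxidised − cell-mass equivalent = 848.1 − 1.42 × 234.8 = 514.8 kg O₂/d.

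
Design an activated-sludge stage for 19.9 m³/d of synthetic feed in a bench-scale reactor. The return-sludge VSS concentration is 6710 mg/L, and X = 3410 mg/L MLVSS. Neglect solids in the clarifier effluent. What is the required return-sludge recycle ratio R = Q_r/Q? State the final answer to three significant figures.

R ≈ 1.03

R = Q_r/Q = X/(X_r − X) = 3410 / (6710 − 3410) = 1.033.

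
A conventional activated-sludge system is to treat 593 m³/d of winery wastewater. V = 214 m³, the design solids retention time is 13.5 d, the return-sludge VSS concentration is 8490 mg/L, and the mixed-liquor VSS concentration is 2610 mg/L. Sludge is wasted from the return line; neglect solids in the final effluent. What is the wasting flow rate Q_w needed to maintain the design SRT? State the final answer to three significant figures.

Q_w ≈ 4.87 m³/d

Q_w = (V·X)/(θ_c X_r) = 214.0 × 2610 / (13.5 × 8490) = 4.873 m³/d.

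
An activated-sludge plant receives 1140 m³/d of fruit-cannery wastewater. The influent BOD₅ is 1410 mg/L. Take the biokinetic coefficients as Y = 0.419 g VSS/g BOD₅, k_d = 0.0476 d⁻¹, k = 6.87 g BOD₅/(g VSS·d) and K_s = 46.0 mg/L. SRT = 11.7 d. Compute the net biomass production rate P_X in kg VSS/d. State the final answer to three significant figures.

P_X ≈ 432 kg VSS/d

For a completely mixed reactor with recycle the Lawrence–McCarty relation gives S = K_s·(1 + k_d·θ_c) / [θ_c·(Y·k − k_d) − 1] = 46.0 × (1 + 0.0476 × 11.7) / [11.7 × (0.419 × 6.87 − 0.0476) − 1] = 71.62 / 32.12 = 2.230 mg/L.
Y_obs = Y / (1 + k_d θ_c) = 0.419 / (1 + 0.0476 × 11.7) = 0.419 / 1.557 = 0.2691.
Substrate removed = Q·(S₀ − S) = 1140 m³/d × (1410 − 2.23) g/m³ = 1.6×10^6 g/d = 1605 kg/d.
P_X = Y_obs · Q(S₀ − S) = 0.2691 × 1605 = 431.9 kg VSS/d.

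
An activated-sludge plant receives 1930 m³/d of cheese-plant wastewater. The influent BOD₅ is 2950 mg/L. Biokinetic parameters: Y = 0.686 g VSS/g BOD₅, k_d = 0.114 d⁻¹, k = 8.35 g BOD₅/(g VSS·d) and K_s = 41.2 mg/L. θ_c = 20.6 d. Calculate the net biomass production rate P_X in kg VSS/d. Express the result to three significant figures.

P_X ≈ 1170 kg VSS/d

Effluent substrate depends only on kinetics and SRT: S = K_s(1 + k_d θ_c) / [θ_c(Yk − k_d) − 1] = 41.2 × (1 + 0.114 × 20.6) / [20.6 × (0.686 × 8.35 − 0.114) − 1] = 138.0 / 114.7 = 1.203 mg/L.
The observed yield is Y_obs = Y/(1 + k_d·θ_c) = 0.686 / (1 + 0.114 × 20.6) = 0.686 / 3.348 = 0.2049 g VSS per g BOD₅ removed.
Mass of BOD₅ removed per day: Q(S₀ − S) = 1930 × 2949 g/m³ = 5691 kg/d.
Biomass produced: P_X = Y_obs·Q·ΔS = 0.2049 × 5691 ≈ 1166 kg VSS/d.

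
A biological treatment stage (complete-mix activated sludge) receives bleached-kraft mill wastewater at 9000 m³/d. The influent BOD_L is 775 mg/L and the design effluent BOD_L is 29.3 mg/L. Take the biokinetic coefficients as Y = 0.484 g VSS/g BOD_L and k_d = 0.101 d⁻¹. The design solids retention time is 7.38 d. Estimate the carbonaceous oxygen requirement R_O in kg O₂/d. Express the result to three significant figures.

R_O ≈ 4070 kg O₂/d

Y_obs = Y / (1 + k_d θ_c) = 0.484 / (1 + 0.101 × 7.38) = 0.484 / 1.745 = 0.2773.
Q·(S₀ − S) = 9000 × (775 − 29.3) × 10⁻³ = 6711 kg/d removed.
Biomass synthesised: P_X = Y_obs × 6711 = 1861 kg VSS/d.
R_O = Q·(S₀ − S) − 1.42·P_X = 6711 − 1.42 × 1861 = 4069 kg O₂/d.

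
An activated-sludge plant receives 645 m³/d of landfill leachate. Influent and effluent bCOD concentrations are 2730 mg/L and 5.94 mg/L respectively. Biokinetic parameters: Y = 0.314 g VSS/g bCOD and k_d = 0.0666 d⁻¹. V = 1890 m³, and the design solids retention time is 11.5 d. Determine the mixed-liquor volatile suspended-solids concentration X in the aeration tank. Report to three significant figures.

X ≈ 1900 mg/L

Solving the biomass balance for X: X = Y Q (S₀−S) θ_c / [V (1+k_d θ_c)] = 0.314 × 645 × (2730 − 5.94) × 11.5 / [1890 × (1 + 0.0666 × 11.5)] = 1901 mg/L.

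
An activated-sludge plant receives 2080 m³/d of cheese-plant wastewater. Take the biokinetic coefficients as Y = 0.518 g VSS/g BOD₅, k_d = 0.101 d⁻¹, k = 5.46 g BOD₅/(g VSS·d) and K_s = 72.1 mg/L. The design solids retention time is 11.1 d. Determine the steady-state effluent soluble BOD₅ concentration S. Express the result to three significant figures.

Effluent substrate depends only on kinetics and SRT: S = K_s(1 + k_d θ_c) / [θ_c(Yk − k_d) − 1] = 72.1 × (1 + 0.101 × 11.1) / [11.1 × (0.518 × 5.46 − 0.101) − 1] = 152.9 / 29.27 = 5.224 mg/L.

S ≈ 5.22 mg/L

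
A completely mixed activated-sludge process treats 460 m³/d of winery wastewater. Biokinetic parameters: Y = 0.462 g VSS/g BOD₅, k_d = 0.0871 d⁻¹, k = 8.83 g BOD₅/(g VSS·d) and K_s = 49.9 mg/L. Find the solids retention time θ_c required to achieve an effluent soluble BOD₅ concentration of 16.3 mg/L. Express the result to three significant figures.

Specific growth rate at S = 16.3 mg/L: μ = YkS/(K_s+S) = 0.462·8.83·16.3/(49.9+16.3) = 1.004 d⁻¹.
1/θ_c = 1.004 − 0.0871 = 0.9174 d⁻¹, so θ_c = 1.090 d.

θ_c ≈ 1.09 d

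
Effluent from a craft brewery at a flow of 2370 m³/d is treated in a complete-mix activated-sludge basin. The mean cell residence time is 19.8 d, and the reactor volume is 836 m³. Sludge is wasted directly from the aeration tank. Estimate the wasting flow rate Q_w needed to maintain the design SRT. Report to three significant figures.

Wasting from the aeration tank: Q_w = V / θ_c = 836.0 / 19.8 = 42.22 m³/d.

Q_w ≈ 42.2 m³/d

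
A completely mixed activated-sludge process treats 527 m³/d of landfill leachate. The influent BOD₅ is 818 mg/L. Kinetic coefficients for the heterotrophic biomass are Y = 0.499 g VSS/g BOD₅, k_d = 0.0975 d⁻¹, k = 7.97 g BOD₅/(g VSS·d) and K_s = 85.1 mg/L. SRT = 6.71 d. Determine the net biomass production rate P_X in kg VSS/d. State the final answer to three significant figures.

P_X ≈ 129 kg VSS/d

For a completely mixed reactor with recycle the Lawrence–McCarty relation gives S = K_s·(1 + k_d·θ_c) / [θ_c·(Y·k − k_d) − 1] = 85.1 × (1 + 0.0975 × 6.71) / [6.71 × (0.499 × 7.97 − 0.0975) − 1] = 140.8 / 25.03 = 5.624 mg/L.
The observed yield is Y_obs = Y/(1 + k_d·θ_c) = 0.499 / (1 + 0.0975 × 6.71) = 0.499 / 1.654 = 0.3017 g VSS per g BOD₅ removed.
Substrate removed = Q·(S₀ − S) = 527 m³/d × (818 − 5.62) g/m³ = 4.28×10^5 g/d = 428.1 kg/d.
Net biomass production P_X = Y_obs × Q·(S₀ − S) = 0.3017 × 428.1 = 129.1 kg VSS/d.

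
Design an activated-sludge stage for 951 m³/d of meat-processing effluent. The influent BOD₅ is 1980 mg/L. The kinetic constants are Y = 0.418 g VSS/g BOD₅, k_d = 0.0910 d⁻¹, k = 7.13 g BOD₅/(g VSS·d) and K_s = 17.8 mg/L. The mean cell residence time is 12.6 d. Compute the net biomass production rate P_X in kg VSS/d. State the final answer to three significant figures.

P_X ≈ 366 kg VSS/d

Effluent substrate depends only on kinetics and SRT: S = K_s(1 + k_d θ_c) / [θ_c(Yk − k_d) − 1] = 17.8 × (1 + 0.0910 × 12.6) / [12.6 × (0.418 × 7.13 − 0.0910) − 1] = 38.21 / 35.41 = 1.079 mg/L.
Y_obs = Y / (1 + k_d θ_c) = 0.418 / (1 + 0.0910 × 12.6) = 0.418 / 2.147 = 0.1947.
ΔS = 1980 − 1.08 = 1979 mg/L, so the substrate removal rate is 951 × 1979/1000 = 1882 kg BOD₅/d.
Biomass produced: P_X = Y_obs·Q·ΔS = 0.1947 × 1882 ≈ 366.5 kg VSS/d.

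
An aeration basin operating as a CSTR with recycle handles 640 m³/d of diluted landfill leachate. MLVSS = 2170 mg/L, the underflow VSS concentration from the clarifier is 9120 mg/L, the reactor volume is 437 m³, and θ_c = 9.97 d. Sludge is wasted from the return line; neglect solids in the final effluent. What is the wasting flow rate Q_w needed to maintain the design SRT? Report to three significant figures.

Wasting from the return line (neglecting effluent solids): Q_w = V·X / (θ_c·X_r) = 437.0 × 2170 / (9.97 × 9120) = 10.43 m³/d.

Q_w ≈ 10.4 m³/d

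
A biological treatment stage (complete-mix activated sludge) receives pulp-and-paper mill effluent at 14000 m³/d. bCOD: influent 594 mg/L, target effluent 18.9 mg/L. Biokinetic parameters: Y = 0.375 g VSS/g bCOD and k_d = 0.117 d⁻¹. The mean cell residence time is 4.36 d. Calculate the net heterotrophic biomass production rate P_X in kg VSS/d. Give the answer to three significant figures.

P_X ≈ 2000 kg VSS/d

The observed yield is Y_obs = Y/(1 + k_d·θ_c) = 0.375 / (1 + 0.117 × 4.36) = 0.375 / 1.510 = 0.2483 g VSS per g bCOD removed.
Mass of bCOD removed per day: Q(S₀ − S) = 14000 × 575.1 g/m³ = 8051 kg/d.
So the net sludge growth is P_X = 0.2483 × 8051 = 1999 kg VSS/d.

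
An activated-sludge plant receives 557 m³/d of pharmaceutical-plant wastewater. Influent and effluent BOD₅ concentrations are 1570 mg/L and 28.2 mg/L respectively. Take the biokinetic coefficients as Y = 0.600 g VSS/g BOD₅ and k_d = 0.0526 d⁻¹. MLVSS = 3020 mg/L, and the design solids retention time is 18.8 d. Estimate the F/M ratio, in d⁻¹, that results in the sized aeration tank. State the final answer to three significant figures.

F/M ≈ 0.180 d⁻¹

Steady-state biomass mass balance: V·X·(1 + k_d·θ_c) = Y·Q·(S₀ − S)·θ_c, so V = 0.600 × 557 × (1570 − 28.2) × 18.8 / [3020 × (1 + 0.0526 × 18.8)] = 9.69×10^6 / 6006 = 1613 m³.
F/M = applied load / biomass = Q·S₀/(V·X) = 557 × 1570 / (1613 × 3020) = 0.1795 d⁻¹.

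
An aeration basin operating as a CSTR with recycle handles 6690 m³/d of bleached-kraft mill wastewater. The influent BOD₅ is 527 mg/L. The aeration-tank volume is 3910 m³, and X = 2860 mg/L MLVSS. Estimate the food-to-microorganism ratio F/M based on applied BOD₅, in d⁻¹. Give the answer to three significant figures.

F/M ≈ 0.315 d⁻¹

F/M = Q·S₀ / (V·X) = 6690 × 527 / (3910 × 2860) = 0.3153 g BOD₅·(g VSS·d)⁻¹.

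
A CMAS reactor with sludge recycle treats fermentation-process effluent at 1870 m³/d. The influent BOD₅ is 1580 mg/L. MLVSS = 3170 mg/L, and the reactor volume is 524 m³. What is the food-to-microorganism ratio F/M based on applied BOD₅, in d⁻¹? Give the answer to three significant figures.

Food-to-microorganism ratio F/M = Q S₀ / (V X) = 1870 × 1580 / (524.0 × 3170) = 1.779 d⁻¹.

F/M ≈ 1.78 d⁻¹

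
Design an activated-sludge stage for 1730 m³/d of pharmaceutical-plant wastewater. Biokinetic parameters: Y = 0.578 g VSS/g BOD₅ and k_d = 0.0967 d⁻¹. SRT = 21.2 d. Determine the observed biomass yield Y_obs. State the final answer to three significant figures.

Y_obs ≈ 0.190 g VSS/g BOD₅

Correct the yield for decay: Y_obs = Y/(1 + k_d θ_c) = 0.578 / (1 + 0.0967 × 21.2) = 0.578 / 3.050 = 0.1895.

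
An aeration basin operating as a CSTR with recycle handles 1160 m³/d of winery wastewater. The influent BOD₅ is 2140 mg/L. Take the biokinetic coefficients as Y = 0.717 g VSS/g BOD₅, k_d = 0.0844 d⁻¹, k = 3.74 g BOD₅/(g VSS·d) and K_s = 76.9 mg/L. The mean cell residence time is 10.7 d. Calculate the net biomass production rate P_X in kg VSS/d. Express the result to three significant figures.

P_X ≈ 933 kg VSS/d

Effluent substrate depends only on kinetics and SRT: S = K_s(1 + k_d θ_c) / [θ_c(Yk − k_d) − 1] = 76.9 × (1 + 0.0844 × 10.7) / [10.7 × (0.717 × 3.74 − 0.0844) − 1] = 146.3 / 26.79 = 5.463 mg/L.
The observed yield is Y_obs = Y/(1 + k_d·θ_c) = 0.717 / (1 + 0.0844 × 10.7) = 0.717 / 1.903 = 0.3768 g VSS per g BOD₅ removed.
Mass of BOD₅ removed per day: Q(S₀ − S) = 1160 × 2135 g/m³ = 2476 kg/d.
So the net sludge growth is P_X = 0.3768 × 2476 = 932.9 kg VSS/d.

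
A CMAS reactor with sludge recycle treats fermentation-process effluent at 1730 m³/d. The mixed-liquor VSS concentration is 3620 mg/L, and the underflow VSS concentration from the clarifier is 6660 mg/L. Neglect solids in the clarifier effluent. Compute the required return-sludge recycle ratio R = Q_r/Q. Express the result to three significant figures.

R ≈ 1.19

Mass balance around the secondary clarifier (neglecting effluent solids): R = X / (X_r − X) = 3620 / (6660 − 3620) = 1.191.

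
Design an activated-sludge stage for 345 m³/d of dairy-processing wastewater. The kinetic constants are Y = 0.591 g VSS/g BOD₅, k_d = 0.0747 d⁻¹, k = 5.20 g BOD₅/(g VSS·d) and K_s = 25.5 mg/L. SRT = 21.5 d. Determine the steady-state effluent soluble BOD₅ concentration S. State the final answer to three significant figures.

For a completely mixed reactor with recycle the Lawrence–McCarty relation gives S = K_s·(1 + k_d·θ_c) / [θ_c·(Y·k − k_d) − 1] = 25.5 × (1 + 0.0747 × 21.5) / [21.5 × (0.591 × 5.20 − 0.0747) − 1] = 66.45 / 63.47 = 1.047 mg/L.

S ≈ 1.05 mg/L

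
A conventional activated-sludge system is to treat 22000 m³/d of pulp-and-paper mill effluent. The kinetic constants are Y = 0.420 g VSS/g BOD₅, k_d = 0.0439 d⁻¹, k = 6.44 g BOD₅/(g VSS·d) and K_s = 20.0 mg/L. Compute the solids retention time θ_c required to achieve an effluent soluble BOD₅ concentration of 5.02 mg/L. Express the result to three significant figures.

Specific growth rate at S = 5.02 mg/L: μ = YkS/(K_s+S) = 0.420·6.44·5.02/(20.0+5.02) = 0.5427 d⁻¹.
θ_c = 1/(μ − k_d) = 1/(0.5427 − 0.0439) = 1/0.4988 = 2.005 d.

θ_c ≈ 2.00 d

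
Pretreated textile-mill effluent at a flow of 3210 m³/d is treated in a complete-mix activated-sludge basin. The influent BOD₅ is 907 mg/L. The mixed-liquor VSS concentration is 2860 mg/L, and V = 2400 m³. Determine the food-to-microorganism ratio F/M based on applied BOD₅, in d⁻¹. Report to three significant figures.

F/M = Q·S₀ / (V·X) = 3210 × 907 / (2400 × 2860) = 0.4242 g BOD₅·(g VSS·d)⁻¹.

F/M ≈ 0.424 d⁻¹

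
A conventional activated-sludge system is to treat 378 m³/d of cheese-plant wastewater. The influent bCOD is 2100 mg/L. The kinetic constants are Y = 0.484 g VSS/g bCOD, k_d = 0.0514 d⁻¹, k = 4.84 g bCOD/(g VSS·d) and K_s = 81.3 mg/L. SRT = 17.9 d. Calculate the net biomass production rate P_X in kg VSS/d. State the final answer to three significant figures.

P_X ≈ 200 kg VSS/d

Effluent substrate depends only on kinetics and SRT: S = K_s(1 + k_d θ_c) / [θ_c(Yk − k_d) − 1] = 81.3 × (1 + 0.0514 × 17.9) / [17.9 × (0.484 × 4.84 − 0.0514) − 1] = 156.1 / 40.01 = 3.901 mg/L.
The observed yield is Y_obs = Y/(1 + k_d·θ_c) = 0.484 / (1 + 0.0514 × 17.9) = 0.484 / 1.920 = 0.2521 g VSS per g bCOD removed.
ΔS = 2100 − 3.90 = 2096 mg/L, so the substrate removal rate is 378 × 2096/1000 = 792.3 kg bCOD/d.
Biomass produced: P_X = Y_obs·Q·ΔS = 0.2521 × 792.3 ≈ 199.7 kg VSS/d.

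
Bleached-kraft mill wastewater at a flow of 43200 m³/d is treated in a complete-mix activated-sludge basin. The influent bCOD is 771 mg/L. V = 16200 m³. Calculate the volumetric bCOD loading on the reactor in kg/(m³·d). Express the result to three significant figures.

Volumetric loading L_v = Q·S₀ / V = 43200 × 771 g/m³ / 16200 m³ = 2056 g/(m³·d) = 2.056 kg bCOD/(m³·d).

L_v ≈ 2.06 kg bCOD/(m³·d)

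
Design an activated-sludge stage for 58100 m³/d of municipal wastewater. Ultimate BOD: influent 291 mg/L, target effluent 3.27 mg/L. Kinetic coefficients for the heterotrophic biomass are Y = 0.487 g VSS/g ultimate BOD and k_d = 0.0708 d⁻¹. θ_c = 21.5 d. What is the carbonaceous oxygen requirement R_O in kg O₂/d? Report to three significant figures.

R_O ≈ 12100 kg O₂/d

Correct the yield for decay: Y_obs = Y/(1 + k_d θ_c) = 0.487 / (1 + 0.0708 × 21.5) = 0.487 / 2.522 = 0.1931.
Mass of ultimate BOD removed per day: Q(S₀ − S) = 58100 × 287.7 g/m³ = 16717 kg/d.
Net sludge production P_X = 0.1931 × 16717 = 3228 kg VSS/d.
R_O = Q·ΔS − 1.42 P_X = 16717 − 4584 = 12134 kg O₂/d.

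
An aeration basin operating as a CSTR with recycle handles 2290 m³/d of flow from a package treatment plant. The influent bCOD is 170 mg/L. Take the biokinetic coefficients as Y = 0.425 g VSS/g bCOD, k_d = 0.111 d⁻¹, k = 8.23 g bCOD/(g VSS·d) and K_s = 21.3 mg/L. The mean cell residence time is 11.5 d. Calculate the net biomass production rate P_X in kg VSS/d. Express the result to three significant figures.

P_X ≈ 72.1 kg VSS/d

From the Monod/SRT balance for a CMAS, S = K_s·(1+k_d θ_c)/[θ_c·(Y k − k_d) − 1] = 21.3 × (1 + 0.111 × 11.5) / [11.5 × (0.425 × 8.23 − 0.111) − 1] = 48.49 / 37.95 = 1.278 mg/L.
Correct the yield for decay: Y_obs = Y/(1 + k_d θ_c) = 0.425 / (1 + 0.111 × 11.5) = 0.425 / 2.276 = 0.1867.
Substrate removed = Q·(S₀ − S) = 2290 m³/d × (170 − 1.28) g/m³ = 3.86×10^5 g/d = 386.4 kg/d.
P_X = Y_obs · Q(S₀ − S) = 0.1867 × 386.4 = 72.13 kg VSS/d.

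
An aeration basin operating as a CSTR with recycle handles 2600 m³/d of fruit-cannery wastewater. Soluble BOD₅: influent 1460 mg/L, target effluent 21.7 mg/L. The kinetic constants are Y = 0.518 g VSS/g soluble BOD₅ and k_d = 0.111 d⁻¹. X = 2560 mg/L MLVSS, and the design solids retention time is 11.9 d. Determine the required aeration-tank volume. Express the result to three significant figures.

V ≈ 3880 m³

Steady-state biomass mass balance: V·X·(1 + k_d·θ_c) = Y·Q·(S₀ − S)·θ_c, so V = 0.518 × 2600 × (1460 − 21.7) × 11.9 / [2560 × (1 + 0.111 × 11.9)] = 2.31×10^7 / 5942 = 3880 m³.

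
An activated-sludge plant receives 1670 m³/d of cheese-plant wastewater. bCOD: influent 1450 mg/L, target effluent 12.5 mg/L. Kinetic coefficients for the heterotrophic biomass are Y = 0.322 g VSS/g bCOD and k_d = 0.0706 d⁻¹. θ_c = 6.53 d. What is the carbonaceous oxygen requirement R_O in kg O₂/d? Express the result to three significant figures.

R_O ≈ 1650 kg O₂/d

Y_obs = Y / (1 + k_d θ_c) = 0.322 / (1 + 0.0706 × 6.53) = 0.322 / 1.461 = 0.2204.
Mass of bCOD removed per day: Q(S₀ − S) = 1670 × 1438 g/m³ = 2401 kg/d.
Net sludge production P_X = 0.2204 × 2401 = 529.1 kg VSS/d.
R_O = Q·(S₀ − S) − 1.42·P_X = 2401 − 1.42 × 529.1 = 1649 kg O₂/d.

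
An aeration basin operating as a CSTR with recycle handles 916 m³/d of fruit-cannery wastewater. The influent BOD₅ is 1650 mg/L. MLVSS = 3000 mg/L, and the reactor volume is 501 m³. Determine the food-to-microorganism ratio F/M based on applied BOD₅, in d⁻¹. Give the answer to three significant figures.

Food-to-microorganism ratio F/M = Q S₀ / (V X) = 916 × 1650 / (501.0 × 3000) = 1.006 d⁻¹.

F/M ≈ 1.01 d⁻¹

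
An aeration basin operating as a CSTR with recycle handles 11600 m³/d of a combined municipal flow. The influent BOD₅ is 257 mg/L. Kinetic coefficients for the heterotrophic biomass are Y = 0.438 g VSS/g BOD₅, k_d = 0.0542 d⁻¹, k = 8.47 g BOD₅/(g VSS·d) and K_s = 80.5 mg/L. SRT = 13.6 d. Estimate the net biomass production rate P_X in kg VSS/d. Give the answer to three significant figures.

P_X ≈ 743 kg VSS/d

For a completely mixed reactor with recycle the Lawrence–McCarty relation gives S = K_s·(1 + k_d·θ_c) / [θ_c·(Y·k − k_d) − 1] = 80.5 × (1 + 0.0542 × 13.6) / [13.6 × (0.438 × 8.47 − 0.0542) − 1] = 139.8 / 48.72 = 2.870 mg/L.
Correct the yield for decay: Y_obs = Y/(1 + k_d θ_c) = 0.438 / (1 + 0.0542 × 13.6) = 0.438 / 1.737 = 0.2521.
ΔS = 257 − 2.87 = 254.1 mg/L, so the substrate removal rate is 11600 × 254.1/1000 = 2948 kg BOD₅/d.
So the net sludge growth is P_X = 0.2521 × 2948 = 743.3 kg VSS/d.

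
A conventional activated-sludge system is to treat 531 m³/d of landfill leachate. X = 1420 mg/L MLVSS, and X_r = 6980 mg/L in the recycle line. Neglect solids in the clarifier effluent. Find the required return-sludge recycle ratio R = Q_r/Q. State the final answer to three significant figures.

R ≈ 0.255

Solids balance on the clarifier gives (1+R)X = R·X_r, so R = X/(X_r − X) = 1420 / (6980 − 1420) = 0.2554.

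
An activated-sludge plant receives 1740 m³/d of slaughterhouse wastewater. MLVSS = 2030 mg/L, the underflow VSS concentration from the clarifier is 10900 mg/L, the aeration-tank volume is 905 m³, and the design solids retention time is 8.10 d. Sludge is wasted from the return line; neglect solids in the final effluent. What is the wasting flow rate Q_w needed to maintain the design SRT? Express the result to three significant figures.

Wasting from the return line (neglecting effluent solids): Q_w = V·X / (θ_c·X_r) = 905.0 × 2030 / (8.10 × 10900) = 20.81 m³/d.

Q_w ≈ 20.8 m³/d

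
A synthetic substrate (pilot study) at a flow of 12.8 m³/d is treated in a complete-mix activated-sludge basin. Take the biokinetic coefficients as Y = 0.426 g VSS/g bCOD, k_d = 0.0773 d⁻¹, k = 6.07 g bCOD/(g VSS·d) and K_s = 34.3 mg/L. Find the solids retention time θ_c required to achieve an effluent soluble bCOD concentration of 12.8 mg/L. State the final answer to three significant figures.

θ_c ≈ 1.60 d

At the target effluent, Y k S/(K_s+S) = 0.426×6.07×12.8/47.10 = 0.7027 d⁻¹.
Then 1/θ_c = μ − k_d = 0.7027 − 0.0773 = 0.6254 d⁻¹, giving θ_c = 1.599 d.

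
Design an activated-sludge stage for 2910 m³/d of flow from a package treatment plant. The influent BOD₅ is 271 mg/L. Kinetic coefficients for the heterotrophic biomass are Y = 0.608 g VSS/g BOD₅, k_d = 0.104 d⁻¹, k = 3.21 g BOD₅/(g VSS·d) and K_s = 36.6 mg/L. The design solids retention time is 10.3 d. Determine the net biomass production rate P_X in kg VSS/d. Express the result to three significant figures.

P_X ≈ 228 kg VSS/d

For a completely mixed reactor with recycle the Lawrence–McCarty relation gives S = K_s·(1 + k_d·θ_c) / [θ_c·(Y·k − k_d) − 1] = 36.6 × (1 + 0.104 × 10.3) / [10.3 × (0.608 × 3.21 − 0.104) − 1] = 75.81 / 18.03 = 4.204 mg/L.
The observed yield is Y_obs = Y/(1 + k_d·θ_c) = 0.608 / (1 + 0.104 × 10.3) = 0.608 / 2.071 = 0.2935 g VSS per g BOD₅ removed.
Mass of BOD₅ removed per day: Q(S₀ − S) = 2910 × 266.8 g/m³ = 776.4 kg/d.
Biomass produced: P_X = Y_obs·Q·ΔS = 0.2935 × 776.4 ≈ 227.9 kg VSS/d.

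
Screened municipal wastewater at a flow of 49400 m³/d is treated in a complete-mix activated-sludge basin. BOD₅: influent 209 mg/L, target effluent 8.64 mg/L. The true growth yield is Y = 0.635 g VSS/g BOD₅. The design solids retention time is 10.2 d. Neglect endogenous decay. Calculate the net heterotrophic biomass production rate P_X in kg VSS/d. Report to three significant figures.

P_X ≈ 6290 kg VSS/d

Since k_d ≈ 0, Y_obs = Y = 0.635 g VSS/g BOD₅.
Substrate removed = Q·(S₀ − S) = 49400 m³/d × (209 − 8.64) g/m³ = 9.9×10^6 g/d = 9898 kg/d.
P_X = Y_obs · Q(S₀ − S) = 0.6350 × 9898 = 6285 kg VSS/d.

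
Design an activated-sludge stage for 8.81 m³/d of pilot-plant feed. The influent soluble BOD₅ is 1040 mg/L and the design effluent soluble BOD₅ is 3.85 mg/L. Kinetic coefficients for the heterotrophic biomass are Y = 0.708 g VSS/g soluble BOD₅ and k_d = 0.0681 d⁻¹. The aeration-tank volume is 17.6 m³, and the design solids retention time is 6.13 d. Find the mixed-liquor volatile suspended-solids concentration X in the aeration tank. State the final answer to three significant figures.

X = Y·Q·ΔS·θ_c / [V·(1 + k_d θ_c)] = 0.708 × 8.81 × (1040 − 3.85) × 6.13 / [17.6 × (1 + 0.0681 × 6.13)] = 1588 mg/L.

X ≈ 1590 mg/L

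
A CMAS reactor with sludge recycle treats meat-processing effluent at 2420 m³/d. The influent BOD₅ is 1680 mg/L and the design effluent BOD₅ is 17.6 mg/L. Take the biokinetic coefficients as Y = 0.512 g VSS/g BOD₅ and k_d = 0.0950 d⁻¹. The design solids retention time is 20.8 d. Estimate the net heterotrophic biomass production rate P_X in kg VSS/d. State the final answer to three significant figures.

P_X ≈ 692 kg VSS/d

The observed yield is Y_obs = Y/(1 + k_d·θ_c) = 0.512 / (1 + 0.0950 × 20.8) = 0.512 / 2.976 = 0.1720 g VSS per g BOD₅ removed.
Substrate removed = Q·(S₀ − S) = 2420 m³/d × (1680 − 17.6) g/m³ = 4.02×10^6 g/d = 4023 kg/d.
So the net sludge growth is P_X = 0.1720 × 4023 = 692.1 kg VSS/d.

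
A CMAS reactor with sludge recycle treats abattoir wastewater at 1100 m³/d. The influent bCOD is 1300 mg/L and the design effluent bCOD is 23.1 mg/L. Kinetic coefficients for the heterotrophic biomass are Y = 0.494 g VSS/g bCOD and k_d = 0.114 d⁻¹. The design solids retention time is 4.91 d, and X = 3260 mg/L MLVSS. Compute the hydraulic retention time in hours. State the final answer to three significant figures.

Steady-state biomass mass balance: V·X·(1 + k_d·θ_c) = Y·Q·(S₀ − S)·θ_c, so V = 0.494 × 1100 × (1300 − 23.1) × 4.91 / [3260 × (1 + 0.114 × 4.91)] = 3.41×10^6 / 5085 = 670.0 m³.
τ = V/Q = 670.0/1100 = 0.6091 d, or 14.62 h.

τ ≈ 14.6 h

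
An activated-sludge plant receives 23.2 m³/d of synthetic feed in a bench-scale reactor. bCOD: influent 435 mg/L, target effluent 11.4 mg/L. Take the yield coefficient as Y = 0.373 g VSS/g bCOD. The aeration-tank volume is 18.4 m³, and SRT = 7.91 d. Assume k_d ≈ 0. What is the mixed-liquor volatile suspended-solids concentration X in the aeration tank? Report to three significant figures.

X = Y·Q·ΔS·θ_c / V = 0.373 × 23.2 × (435 − 11.4) × 7.91 / 18.4 = 1576 mg/L.

X ≈ 1580 mg/L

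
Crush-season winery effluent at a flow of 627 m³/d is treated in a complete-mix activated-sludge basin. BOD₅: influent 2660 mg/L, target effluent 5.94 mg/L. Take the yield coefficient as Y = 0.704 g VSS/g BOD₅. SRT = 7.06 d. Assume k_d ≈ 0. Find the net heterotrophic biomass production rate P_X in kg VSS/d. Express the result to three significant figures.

P_X ≈ 1170 kg VSS/d

No decay correction is needed, so Y_obs = Y = 0.704.
ΔS = 2660 − 5.94 = 2654 mg/L, so the substrate removal rate is 627 × 2654/1000 = 1664 kg BOD₅/d.
Net biomass production P_X = Y_obs × Q·(S₀ − S) = 0.7040 × 1664 = 1172 kg VSS/d.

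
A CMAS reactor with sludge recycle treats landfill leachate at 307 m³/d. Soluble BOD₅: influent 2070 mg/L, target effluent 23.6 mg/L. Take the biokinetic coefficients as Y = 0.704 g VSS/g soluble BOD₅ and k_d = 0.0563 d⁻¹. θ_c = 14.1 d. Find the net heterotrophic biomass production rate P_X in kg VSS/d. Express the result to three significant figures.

Correct the yield for decay: Y_obs = Y/(1 + k_d θ_c) = 0.704 / (1 + 0.0563 × 14.1) = 0.704 / 1.794 = 0.3925.
ΔS = 2070 − 23.6 = 2046 mg/L, so the substrate removal rate is 307 × 2046/1000 = 628.2 kg soluble BOD₅/d.
So the net sludge growth is P_X = 0.3925 × 628.2 = 246.6 kg VSS/d.

P_X ≈ 247 kg VSS/d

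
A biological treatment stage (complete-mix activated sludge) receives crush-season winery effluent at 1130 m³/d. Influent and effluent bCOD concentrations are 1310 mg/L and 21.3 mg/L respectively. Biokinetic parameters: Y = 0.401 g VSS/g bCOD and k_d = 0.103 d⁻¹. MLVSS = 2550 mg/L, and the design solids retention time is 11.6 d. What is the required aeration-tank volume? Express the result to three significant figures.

Steady-state biomass mass balance: V·X·(1 + k_d·θ_c) = Y·Q·(S₀ − S)·θ_c, so V = 0.401 × 1130 × (1310 − 21.3) × 11.6 / [2550 × (1 + 0.103 × 11.6)] = 6.77×10^6 / 5597 = 1210 m³.

V ≈ 1210 m³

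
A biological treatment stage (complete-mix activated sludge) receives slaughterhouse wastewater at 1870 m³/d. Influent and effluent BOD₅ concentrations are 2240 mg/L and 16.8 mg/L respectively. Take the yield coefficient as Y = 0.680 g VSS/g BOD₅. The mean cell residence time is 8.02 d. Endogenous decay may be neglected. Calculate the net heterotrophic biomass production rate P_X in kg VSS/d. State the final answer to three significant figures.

With endogenous decay neglected, the observed yield equals the true yield: Y_obs = Y = 0.680 g VSS/g BOD₅.
Substrate removed = Q·(S₀ − S) = 1870 m³/d × (2240 − 16.8) g/m³ = 4.16×10^6 g/d = 4157 kg/d.
Biomass produced: P_X = Y_obs·Q·ΔS = 0.6800 × 4157 ≈ 2827 kg VSS/d.

P_X ≈ 2830 kg VSS/d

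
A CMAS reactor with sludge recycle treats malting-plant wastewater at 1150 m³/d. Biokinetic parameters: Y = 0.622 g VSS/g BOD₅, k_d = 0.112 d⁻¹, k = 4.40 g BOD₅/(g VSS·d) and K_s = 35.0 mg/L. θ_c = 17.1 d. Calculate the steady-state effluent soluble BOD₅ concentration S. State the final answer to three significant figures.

S ≈ 2.33 mg/L

For a completely mixed reactor with recycle the Lawrence–McCarty relation gives S = K_s·(1 + k_d·θ_c) / [θ_c·(Y·k − k_d) − 1] = 35.0 × (1 + 0.112 × 17.1) / [17.1 × (0.622 × 4.40 − 0.112) − 1] = 102.0 / 43.88 = 2.325 mg/L.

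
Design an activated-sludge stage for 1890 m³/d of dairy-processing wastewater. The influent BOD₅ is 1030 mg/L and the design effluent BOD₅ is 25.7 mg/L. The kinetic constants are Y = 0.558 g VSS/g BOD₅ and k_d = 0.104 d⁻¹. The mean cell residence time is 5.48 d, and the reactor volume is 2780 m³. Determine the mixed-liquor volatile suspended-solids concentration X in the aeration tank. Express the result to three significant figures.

Solving the biomass balance for X: X = Y Q (S₀−S) θ_c / [V (1+k_d θ_c)] = 0.558 × 1890 × (1030 − 25.7) × 5.48 / [2780 × (1 + 0.104 × 5.48)] = 1330 mg/L.

X ≈ 1330 mg/L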